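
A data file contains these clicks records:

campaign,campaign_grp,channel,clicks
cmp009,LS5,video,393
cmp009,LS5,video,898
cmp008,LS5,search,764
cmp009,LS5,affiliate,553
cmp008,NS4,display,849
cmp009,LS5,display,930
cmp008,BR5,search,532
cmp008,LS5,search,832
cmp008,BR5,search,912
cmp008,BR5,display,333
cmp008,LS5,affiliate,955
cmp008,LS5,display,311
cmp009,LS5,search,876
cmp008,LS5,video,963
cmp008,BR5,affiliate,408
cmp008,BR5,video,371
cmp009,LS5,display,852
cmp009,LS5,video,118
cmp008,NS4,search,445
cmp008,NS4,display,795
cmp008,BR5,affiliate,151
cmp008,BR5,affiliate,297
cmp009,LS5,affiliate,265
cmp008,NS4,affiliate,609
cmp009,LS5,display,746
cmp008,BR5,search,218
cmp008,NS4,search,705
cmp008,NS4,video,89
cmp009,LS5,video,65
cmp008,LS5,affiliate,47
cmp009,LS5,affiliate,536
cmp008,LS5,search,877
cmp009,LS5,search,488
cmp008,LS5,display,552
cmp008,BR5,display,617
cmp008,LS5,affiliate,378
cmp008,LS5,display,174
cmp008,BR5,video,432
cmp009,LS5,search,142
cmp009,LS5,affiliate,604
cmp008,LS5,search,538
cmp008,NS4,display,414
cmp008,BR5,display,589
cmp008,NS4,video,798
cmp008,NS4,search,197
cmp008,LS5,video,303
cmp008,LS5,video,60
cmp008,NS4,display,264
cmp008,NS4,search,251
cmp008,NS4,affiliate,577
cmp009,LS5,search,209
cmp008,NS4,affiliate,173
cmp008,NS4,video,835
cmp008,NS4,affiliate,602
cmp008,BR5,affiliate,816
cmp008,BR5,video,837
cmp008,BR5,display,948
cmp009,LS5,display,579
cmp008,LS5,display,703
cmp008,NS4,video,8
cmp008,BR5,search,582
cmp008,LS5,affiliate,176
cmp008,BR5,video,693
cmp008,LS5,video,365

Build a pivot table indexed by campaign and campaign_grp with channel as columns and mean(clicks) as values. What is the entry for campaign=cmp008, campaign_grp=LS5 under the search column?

Rows with campaign=cmp008, campaign_grp=LS5 and channel=search: clicks values are 764, 832, 877, 538.
(764 + 832 + 877 + 538) / 4 = 752.75.

752.75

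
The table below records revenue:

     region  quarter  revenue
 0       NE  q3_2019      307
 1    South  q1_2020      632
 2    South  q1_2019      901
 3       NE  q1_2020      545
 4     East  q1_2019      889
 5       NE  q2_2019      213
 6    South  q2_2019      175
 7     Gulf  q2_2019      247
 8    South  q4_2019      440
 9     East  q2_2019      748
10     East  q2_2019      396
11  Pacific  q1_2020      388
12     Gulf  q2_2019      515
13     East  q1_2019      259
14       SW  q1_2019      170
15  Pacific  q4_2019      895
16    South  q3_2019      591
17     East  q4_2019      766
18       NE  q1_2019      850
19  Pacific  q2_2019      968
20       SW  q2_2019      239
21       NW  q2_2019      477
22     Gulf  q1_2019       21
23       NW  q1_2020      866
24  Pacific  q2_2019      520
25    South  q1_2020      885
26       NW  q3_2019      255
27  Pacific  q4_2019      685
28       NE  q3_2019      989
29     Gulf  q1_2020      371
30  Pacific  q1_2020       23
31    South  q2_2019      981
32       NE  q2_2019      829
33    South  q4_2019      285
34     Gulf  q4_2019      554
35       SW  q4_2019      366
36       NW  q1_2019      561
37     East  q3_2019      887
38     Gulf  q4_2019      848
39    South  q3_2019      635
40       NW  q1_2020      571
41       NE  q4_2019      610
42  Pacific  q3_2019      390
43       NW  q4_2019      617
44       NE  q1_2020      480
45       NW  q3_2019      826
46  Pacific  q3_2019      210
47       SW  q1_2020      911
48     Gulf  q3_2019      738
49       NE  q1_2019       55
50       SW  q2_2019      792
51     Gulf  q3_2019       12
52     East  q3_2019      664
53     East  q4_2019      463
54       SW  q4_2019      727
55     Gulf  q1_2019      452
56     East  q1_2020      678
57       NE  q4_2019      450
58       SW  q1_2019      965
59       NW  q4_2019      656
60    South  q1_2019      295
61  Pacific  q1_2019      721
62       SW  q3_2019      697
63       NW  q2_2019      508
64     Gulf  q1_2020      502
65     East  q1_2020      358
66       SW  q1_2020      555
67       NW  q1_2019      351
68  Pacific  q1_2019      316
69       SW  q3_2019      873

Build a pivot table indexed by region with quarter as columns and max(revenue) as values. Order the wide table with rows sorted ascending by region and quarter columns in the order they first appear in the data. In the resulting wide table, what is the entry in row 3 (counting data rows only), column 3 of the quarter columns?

With rows sorted ascending by region, row 3 is region=NE. quarter columns in first-appearance order: q3_2019, q1_2020, q1_2019, q2_2019, q4_2019; column 3 is q1_2019.
Long rows with region=NE, quarter=q1_2019: max(850, 55) = 850.

850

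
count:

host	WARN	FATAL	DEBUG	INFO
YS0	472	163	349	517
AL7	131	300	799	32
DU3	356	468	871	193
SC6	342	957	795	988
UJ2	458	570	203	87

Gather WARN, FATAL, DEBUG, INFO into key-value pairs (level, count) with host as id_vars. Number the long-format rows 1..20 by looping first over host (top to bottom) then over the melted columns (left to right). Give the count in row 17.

20 rows total (5 × 4). Row 17: index ⌊(17-1)/4⌋ = 4 into host → UJ2; (17-1) mod 4 = 0 into the melted columns → WARN.
So row 17 is (UJ2, WARN, 458); count = 458.

458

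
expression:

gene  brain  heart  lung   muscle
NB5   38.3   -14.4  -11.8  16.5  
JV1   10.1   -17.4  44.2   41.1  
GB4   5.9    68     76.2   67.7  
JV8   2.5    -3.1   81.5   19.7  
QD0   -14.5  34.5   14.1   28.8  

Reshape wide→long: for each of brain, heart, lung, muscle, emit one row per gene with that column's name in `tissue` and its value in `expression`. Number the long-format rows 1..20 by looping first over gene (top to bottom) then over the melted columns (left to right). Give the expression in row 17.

-14.5

20 rows total (5 × 4). Row 17: index ⌊(17-1)/4⌋ = 4 into gene → QD0; (17-1) mod 4 = 0 into the melted columns → brain.
So row 17 is (QD0, brain, -14.5); expression = -14.5.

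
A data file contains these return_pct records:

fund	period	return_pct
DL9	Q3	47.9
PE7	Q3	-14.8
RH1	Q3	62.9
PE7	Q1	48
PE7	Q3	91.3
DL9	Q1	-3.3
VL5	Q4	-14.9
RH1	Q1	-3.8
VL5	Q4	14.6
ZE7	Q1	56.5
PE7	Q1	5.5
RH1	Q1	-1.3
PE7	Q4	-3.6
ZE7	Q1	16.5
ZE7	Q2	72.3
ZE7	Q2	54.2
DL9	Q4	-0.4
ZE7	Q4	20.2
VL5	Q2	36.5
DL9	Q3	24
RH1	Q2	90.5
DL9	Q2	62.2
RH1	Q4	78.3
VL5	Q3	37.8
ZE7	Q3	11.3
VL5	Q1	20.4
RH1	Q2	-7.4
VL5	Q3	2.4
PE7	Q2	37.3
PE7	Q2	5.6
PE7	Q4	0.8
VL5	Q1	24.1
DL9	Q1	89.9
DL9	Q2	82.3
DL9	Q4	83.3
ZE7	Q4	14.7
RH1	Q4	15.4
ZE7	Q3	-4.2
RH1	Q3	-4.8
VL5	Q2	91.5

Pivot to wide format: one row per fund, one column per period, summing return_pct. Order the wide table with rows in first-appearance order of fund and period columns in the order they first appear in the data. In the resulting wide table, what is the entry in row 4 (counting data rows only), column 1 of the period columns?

40.2

With rows in first-appearance order of fund, row 4 is fund=VL5. period columns in first-appearance order: Q3, Q1, Q4, Q2; column 1 is Q3.
Long rows with fund=VL5, period=Q3: 37.8 + 2.4 = 40.2.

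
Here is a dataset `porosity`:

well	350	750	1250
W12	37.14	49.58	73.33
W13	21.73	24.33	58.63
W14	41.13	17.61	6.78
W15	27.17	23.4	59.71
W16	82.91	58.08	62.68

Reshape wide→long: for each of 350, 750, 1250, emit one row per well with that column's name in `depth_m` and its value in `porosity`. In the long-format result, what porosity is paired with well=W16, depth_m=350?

82.91

Unpivoting turns each (well, wide-column) pair into one long row.
The wide cell at row W16, column 350 holds 82.91, so the long row (W16, 350) has porosity=82.91.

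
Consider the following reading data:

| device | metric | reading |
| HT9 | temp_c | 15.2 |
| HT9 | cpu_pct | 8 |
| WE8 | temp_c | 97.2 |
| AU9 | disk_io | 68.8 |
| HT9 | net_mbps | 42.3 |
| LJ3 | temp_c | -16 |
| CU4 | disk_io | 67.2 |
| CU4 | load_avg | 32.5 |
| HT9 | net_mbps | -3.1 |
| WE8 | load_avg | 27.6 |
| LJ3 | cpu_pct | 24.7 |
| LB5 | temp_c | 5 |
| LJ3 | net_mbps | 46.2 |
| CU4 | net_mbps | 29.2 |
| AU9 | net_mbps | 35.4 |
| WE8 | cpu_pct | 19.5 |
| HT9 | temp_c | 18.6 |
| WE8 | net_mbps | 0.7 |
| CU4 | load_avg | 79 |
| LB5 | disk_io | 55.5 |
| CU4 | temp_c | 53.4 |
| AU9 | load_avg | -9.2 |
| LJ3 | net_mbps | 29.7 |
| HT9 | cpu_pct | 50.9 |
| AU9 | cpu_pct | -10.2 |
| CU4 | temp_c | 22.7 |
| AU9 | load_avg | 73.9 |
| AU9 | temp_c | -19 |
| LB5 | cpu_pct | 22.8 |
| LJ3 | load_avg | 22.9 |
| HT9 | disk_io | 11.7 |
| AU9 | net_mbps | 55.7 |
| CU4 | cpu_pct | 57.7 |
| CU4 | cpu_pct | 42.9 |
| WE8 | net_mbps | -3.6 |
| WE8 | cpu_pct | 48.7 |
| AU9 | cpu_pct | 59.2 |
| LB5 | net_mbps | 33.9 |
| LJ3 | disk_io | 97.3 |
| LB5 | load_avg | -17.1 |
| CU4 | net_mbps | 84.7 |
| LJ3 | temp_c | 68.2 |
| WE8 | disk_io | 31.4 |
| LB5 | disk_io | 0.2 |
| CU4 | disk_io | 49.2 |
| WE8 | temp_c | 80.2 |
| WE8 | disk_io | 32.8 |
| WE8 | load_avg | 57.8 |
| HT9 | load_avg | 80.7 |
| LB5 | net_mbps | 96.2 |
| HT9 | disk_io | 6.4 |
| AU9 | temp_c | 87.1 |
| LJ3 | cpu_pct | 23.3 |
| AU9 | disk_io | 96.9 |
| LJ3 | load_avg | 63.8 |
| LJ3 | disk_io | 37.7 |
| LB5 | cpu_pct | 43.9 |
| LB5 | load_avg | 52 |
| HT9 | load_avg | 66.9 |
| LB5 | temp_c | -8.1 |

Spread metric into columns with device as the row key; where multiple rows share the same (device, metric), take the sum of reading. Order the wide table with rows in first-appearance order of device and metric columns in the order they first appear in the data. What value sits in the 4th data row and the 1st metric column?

52.2

With rows in first-appearance order of device, row 4 is device=LJ3. metric columns in first-appearance order: temp_c, cpu_pct, disk_io, net_mbps, load_avg; column 1 is temp_c.
Long rows with device=LJ3, metric=temp_c: -16 + 68.2 = 52.2.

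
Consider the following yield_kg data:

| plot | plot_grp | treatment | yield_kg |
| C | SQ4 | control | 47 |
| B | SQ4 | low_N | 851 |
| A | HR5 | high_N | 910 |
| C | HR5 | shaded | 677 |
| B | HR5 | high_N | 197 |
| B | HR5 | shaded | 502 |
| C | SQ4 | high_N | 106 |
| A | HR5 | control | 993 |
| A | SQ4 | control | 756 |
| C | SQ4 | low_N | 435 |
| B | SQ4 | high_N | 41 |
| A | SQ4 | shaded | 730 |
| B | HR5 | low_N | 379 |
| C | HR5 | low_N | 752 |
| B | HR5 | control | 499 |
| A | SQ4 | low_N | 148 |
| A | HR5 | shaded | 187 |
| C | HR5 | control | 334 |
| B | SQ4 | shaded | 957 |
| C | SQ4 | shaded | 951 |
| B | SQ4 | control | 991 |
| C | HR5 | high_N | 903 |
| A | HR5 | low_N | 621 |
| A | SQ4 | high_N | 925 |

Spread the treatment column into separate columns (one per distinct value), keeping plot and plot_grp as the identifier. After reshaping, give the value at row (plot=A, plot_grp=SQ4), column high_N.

925

Wide layout: rows indexed by plot and plot_grp, columns are the 4 distinct treatment values (control, low_N, high_N, shaded).
Cell (plot=A, plot_grp=SQ4, treatment=high_N) draws from the long row where plot=A, plot_grp=SQ4 and treatment=high_N, which has yield_kg=925.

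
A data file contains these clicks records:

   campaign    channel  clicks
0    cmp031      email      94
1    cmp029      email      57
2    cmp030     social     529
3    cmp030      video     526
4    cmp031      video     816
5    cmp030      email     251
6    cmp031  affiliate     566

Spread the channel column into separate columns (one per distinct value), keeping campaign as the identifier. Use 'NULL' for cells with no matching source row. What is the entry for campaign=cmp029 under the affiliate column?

NULL

No long-format row has campaign=cmp029 and channel=affiliate, so the cell is NULL.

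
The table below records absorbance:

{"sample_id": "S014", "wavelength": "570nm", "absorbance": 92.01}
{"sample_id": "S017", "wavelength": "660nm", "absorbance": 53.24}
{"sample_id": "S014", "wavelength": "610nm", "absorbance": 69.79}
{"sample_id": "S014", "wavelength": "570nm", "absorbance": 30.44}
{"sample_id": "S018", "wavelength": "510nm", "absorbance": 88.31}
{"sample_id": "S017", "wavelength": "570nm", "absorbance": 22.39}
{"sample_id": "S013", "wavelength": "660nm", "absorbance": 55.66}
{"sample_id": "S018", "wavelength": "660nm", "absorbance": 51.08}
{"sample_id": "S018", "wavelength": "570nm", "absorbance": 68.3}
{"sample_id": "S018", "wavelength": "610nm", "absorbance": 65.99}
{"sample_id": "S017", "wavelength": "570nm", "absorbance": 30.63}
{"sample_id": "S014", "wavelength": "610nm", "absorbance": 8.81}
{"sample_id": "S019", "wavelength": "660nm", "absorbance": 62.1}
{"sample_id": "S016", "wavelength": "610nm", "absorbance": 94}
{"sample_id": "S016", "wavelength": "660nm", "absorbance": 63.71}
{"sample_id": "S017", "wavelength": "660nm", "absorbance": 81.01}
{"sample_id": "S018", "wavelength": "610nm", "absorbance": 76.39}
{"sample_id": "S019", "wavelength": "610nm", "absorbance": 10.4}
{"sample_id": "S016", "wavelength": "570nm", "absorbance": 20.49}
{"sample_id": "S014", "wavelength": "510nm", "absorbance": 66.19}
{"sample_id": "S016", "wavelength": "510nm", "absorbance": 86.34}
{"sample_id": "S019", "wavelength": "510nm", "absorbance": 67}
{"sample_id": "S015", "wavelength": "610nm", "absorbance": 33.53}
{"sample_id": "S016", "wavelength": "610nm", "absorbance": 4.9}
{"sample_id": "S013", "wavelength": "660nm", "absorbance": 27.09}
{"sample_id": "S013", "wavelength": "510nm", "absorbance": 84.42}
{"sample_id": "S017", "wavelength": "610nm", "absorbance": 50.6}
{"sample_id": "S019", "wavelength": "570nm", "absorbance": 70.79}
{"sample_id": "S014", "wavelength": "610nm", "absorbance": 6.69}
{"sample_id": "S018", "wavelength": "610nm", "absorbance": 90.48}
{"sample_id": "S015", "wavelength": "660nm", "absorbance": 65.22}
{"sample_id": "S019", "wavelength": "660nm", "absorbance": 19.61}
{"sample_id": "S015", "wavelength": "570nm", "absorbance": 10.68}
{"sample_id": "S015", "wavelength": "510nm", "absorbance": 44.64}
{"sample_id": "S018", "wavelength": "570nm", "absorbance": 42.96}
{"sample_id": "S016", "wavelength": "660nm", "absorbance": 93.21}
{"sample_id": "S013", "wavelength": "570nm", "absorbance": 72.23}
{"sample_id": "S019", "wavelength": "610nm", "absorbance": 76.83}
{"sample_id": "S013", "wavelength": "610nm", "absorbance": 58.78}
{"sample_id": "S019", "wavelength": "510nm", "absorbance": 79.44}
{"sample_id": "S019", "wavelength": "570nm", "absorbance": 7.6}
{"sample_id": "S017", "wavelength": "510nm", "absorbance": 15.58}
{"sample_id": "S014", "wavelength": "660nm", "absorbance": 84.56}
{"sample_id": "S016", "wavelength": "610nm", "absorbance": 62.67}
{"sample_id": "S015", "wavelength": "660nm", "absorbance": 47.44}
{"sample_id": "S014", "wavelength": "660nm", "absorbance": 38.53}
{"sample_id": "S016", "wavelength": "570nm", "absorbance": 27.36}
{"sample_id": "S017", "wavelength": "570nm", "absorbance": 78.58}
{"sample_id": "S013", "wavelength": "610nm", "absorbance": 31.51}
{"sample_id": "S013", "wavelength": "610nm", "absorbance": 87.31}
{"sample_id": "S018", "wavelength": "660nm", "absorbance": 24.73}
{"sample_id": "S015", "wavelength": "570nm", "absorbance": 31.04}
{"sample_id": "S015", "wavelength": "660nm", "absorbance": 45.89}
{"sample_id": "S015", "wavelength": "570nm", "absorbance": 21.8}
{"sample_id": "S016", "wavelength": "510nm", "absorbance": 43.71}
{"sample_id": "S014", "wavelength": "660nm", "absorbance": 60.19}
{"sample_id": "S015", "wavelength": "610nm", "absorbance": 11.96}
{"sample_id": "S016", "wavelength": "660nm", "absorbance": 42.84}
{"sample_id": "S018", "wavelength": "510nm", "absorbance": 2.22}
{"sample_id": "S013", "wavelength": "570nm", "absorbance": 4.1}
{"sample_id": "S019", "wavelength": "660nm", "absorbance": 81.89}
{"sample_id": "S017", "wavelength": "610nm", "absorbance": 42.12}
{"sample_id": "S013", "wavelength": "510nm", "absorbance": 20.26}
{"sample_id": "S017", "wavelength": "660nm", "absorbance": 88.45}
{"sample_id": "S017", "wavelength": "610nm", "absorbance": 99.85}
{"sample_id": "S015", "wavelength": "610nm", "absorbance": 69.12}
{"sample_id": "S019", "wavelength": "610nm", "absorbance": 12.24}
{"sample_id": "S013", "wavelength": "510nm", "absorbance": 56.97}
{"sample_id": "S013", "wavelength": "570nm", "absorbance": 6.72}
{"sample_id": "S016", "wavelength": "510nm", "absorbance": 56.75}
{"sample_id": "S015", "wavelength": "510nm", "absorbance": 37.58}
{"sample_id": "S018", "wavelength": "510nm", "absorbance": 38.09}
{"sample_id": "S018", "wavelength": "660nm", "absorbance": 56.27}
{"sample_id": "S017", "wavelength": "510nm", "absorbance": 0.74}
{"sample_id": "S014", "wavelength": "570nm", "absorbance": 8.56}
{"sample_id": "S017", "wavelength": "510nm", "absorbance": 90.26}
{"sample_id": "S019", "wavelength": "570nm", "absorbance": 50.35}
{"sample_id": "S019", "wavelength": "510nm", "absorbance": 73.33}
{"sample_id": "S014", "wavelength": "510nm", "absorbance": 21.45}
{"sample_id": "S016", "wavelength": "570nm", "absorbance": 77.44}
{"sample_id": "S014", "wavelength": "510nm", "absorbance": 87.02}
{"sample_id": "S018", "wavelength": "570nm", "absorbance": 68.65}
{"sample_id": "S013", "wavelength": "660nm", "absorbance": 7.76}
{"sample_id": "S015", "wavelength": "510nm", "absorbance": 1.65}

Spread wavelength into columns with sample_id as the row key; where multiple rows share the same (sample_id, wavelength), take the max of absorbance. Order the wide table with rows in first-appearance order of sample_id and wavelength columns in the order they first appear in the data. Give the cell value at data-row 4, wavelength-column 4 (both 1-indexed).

With rows in first-appearance order of sample_id, row 4 is sample_id=S013. wavelength columns in first-appearance order: 570nm, 660nm, 610nm, 510nm; column 4 is 510nm.
Long rows with sample_id=S013, wavelength=510nm: max(84.42, 20.26, 56.97) = 84.42.

84.42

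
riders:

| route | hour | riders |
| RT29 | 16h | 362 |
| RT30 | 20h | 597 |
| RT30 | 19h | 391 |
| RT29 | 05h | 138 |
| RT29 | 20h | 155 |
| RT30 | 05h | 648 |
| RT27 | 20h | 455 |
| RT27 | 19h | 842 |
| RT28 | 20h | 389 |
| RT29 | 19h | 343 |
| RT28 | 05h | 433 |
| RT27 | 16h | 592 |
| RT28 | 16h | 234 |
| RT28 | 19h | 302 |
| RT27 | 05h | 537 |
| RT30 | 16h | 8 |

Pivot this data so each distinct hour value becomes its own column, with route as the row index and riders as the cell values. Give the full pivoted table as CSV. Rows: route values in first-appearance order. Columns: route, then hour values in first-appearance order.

Columns: route plus the 4 distinct hour values (16h, 20h, 19h, 05h).
For example, row RT29 column 16h takes riders=362 from the long row (RT29, 16h).

route,16h,20h,19h,05h
RT29,362,155,343,138
RT30,8,597,391,648
RT27,592,455,842,537
RT28,234,389,302,433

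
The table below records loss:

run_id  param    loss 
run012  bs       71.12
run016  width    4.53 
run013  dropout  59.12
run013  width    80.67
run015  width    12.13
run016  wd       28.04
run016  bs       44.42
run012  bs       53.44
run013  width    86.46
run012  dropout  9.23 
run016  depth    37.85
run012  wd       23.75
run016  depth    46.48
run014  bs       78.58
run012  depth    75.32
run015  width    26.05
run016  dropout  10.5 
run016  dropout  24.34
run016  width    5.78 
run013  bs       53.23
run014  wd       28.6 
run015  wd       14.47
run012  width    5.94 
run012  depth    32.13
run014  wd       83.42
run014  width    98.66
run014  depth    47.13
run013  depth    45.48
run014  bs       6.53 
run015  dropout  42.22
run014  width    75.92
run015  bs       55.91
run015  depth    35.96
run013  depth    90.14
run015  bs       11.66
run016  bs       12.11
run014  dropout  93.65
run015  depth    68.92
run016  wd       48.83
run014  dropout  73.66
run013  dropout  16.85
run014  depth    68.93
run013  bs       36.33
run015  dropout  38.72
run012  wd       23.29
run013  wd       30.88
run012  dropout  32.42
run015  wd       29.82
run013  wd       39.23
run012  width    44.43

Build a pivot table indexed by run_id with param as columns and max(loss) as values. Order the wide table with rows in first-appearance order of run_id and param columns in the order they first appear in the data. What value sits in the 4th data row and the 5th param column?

68.92

With rows in first-appearance order of run_id, row 4 is run_id=run015. param columns in first-appearance order: bs, width, dropout, wd, depth; column 5 is depth.
Long rows with run_id=run015, param=depth: max(35.96, 68.92) = 68.92.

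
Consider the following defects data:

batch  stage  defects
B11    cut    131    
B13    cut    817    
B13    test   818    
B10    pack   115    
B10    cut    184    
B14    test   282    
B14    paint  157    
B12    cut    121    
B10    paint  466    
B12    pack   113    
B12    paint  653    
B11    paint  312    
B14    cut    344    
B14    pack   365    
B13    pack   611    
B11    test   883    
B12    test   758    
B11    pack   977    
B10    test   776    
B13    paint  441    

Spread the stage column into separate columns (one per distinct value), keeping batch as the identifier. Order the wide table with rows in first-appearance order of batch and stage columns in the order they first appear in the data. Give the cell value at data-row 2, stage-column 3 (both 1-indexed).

611

With rows in first-appearance order of batch, row 2 is batch=B13. stage columns in first-appearance order: cut, test, pack, paint; column 3 is pack.
Long rows with batch=B13, stage=pack: defects = 611.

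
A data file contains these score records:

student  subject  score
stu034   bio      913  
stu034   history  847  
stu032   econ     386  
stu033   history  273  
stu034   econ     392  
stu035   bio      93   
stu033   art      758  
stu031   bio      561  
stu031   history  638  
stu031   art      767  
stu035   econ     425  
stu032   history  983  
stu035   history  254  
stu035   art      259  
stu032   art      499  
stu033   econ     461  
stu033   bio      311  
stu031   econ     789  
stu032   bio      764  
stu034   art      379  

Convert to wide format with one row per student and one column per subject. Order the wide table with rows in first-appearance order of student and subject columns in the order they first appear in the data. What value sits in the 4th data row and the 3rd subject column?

425

With rows in first-appearance order of student, row 4 is student=stu035. subject columns in first-appearance order: bio, history, econ, art; column 3 is econ.
Long rows with student=stu035, subject=econ: score = 425.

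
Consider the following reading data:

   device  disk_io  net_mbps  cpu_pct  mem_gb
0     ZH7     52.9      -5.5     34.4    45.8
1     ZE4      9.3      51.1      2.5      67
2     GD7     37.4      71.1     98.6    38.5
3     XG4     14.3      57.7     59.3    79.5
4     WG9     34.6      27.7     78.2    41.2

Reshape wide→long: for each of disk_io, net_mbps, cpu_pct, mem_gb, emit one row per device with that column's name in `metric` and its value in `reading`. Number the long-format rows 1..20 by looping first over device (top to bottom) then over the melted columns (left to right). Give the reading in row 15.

59.3

20 rows total (5 × 4). Row 15: index ⌊(15-1)/4⌋ = 3 into device → XG4; (15-1) mod 4 = 2 into the melted columns → cpu_pct.
So row 15 is (XG4, cpu_pct, 59.3); reading = 59.3.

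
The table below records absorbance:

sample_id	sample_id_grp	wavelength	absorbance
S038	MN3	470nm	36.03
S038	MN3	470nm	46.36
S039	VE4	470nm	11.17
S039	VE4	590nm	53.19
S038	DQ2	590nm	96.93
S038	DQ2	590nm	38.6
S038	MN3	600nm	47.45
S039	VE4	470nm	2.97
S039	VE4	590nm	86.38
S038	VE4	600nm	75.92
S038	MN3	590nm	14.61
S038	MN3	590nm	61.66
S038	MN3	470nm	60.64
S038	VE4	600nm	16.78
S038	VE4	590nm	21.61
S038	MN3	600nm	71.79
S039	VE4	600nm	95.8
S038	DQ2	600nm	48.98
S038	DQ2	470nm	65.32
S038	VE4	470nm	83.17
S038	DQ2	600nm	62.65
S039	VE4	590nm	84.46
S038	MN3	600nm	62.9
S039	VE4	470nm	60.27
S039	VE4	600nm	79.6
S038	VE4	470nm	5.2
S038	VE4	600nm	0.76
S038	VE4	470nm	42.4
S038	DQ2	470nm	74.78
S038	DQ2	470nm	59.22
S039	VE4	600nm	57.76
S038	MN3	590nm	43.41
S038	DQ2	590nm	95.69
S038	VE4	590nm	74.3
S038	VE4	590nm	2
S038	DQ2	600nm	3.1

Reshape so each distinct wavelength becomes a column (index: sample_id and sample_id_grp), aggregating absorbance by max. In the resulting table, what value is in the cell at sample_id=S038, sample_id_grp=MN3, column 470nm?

60.64

Rows with sample_id=S038, sample_id_grp=MN3 and wavelength=470nm: absorbance values are 36.03, 46.36, 60.64.
max(36.03, 46.36, 60.64) = 60.64.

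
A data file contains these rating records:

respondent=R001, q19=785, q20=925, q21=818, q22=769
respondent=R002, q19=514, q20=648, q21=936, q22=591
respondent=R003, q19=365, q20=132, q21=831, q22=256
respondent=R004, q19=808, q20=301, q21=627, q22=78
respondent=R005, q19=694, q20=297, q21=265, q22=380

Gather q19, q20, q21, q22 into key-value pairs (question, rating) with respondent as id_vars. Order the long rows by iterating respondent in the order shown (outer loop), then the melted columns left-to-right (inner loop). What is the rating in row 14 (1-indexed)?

20 rows total (5 × 4). Row 14: index ⌊(14-1)/4⌋ = 3 into respondent → R004; (14-1) mod 4 = 1 into the melted columns → q20.
So row 14 is (R004, q20, 301); rating = 301.

301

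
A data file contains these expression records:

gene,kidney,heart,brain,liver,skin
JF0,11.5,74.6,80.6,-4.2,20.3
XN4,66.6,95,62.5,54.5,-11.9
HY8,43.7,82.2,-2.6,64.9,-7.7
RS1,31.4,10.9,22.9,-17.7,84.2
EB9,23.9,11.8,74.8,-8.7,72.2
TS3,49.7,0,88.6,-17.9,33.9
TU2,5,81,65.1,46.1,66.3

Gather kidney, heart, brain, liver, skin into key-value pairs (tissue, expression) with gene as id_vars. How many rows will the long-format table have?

35

7 gene values × 5 melted columns = 35 rows.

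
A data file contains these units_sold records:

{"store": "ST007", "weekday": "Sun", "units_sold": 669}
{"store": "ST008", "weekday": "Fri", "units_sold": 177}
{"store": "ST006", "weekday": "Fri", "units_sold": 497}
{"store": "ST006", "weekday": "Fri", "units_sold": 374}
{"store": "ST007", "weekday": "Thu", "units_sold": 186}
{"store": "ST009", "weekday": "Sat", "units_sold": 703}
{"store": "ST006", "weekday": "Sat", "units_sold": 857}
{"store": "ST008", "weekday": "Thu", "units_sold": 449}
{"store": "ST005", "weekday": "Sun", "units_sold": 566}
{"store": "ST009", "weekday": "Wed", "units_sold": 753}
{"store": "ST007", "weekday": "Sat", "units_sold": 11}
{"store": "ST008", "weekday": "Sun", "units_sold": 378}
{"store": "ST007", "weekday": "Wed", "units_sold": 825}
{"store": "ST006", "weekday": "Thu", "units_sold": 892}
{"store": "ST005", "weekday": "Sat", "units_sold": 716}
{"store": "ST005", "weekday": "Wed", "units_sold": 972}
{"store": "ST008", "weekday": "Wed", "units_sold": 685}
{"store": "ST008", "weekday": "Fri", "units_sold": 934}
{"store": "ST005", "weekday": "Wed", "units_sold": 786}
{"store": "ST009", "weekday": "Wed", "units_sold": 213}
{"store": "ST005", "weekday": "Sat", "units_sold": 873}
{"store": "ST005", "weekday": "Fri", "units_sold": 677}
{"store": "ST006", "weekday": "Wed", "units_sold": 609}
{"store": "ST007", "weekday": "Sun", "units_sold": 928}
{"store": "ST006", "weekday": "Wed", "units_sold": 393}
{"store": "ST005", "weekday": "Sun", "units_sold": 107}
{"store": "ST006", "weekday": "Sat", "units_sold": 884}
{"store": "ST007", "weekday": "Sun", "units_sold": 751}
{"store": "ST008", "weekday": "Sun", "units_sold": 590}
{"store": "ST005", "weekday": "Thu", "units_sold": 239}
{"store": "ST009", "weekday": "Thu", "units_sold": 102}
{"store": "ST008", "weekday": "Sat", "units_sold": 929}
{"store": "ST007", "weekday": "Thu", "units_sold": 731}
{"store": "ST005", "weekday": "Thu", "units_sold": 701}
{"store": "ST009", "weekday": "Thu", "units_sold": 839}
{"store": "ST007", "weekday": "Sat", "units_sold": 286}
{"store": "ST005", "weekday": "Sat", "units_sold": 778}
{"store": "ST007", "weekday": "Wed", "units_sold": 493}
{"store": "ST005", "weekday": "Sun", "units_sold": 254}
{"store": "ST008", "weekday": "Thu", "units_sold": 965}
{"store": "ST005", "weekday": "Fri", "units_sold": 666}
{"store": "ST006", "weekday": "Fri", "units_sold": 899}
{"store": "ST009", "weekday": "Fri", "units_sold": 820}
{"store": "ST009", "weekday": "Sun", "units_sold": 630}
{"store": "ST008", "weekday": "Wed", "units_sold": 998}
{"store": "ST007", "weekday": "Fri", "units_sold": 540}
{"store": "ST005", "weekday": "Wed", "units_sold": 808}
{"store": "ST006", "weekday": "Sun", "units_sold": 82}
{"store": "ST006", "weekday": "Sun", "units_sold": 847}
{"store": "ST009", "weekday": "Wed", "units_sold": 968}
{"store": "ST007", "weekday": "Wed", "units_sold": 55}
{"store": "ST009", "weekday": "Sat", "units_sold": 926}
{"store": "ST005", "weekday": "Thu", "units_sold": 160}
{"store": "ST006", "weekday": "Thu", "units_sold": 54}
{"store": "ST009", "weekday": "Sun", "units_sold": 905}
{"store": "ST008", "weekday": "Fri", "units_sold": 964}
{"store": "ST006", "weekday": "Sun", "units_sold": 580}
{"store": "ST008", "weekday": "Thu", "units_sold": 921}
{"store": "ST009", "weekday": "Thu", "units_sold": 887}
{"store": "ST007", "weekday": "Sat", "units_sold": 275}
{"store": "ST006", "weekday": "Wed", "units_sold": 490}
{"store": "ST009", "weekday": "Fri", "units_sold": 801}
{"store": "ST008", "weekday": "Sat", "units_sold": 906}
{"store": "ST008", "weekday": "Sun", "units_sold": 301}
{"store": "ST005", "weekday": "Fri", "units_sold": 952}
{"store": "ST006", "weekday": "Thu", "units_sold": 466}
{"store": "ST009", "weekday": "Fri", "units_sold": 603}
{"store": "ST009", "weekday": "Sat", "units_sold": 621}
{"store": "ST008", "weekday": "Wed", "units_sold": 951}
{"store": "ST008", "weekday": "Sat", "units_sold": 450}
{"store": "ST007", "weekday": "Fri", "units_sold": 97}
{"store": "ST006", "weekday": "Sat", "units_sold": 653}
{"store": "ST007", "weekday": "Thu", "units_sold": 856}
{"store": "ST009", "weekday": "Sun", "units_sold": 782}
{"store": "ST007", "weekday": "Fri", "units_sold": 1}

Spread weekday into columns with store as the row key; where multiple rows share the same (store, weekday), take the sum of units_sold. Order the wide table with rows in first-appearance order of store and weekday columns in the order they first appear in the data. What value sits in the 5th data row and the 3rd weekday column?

1100

With rows in first-appearance order of store, row 5 is store=ST005. weekday columns in first-appearance order: Sun, Fri, Thu, Sat, Wed; column 3 is Thu.
Long rows with store=ST005, weekday=Thu: 239 + 701 + 160 = 1100.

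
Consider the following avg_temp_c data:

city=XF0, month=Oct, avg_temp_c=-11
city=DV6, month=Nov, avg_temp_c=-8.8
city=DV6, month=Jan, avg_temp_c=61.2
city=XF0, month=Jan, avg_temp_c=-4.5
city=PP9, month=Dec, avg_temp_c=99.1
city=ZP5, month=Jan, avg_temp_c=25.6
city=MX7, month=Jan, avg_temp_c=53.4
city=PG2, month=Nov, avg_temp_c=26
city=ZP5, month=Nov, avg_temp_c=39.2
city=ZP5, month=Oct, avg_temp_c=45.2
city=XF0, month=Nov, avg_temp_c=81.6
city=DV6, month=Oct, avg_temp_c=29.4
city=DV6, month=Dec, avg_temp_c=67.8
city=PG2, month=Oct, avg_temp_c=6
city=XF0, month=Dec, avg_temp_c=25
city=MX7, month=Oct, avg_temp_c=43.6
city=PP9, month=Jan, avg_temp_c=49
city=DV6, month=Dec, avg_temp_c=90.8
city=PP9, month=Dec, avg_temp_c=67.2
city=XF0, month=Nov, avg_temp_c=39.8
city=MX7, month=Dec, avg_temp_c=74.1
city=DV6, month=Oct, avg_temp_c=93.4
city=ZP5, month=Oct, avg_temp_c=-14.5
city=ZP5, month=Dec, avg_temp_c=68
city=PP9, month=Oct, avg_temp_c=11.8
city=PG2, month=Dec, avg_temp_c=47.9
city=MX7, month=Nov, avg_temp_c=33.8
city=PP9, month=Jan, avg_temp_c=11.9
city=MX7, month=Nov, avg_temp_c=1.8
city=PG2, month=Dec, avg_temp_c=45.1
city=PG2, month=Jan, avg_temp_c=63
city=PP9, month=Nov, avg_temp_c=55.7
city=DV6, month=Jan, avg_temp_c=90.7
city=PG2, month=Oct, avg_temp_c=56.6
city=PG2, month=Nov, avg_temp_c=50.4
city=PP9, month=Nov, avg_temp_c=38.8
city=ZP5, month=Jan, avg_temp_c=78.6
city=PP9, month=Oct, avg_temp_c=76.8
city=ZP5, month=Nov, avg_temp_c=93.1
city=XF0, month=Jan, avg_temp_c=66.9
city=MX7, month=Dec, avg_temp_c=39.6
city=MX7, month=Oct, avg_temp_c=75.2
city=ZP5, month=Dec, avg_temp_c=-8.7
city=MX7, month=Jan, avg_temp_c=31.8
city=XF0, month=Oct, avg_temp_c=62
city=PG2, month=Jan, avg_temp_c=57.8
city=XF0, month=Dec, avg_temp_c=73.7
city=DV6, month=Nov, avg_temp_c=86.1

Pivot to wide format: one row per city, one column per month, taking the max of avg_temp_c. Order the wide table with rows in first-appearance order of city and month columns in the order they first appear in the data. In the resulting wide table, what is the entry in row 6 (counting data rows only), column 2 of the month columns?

With rows in first-appearance order of city, row 6 is city=PG2. month columns in first-appearance order: Oct, Nov, Jan, Dec; column 2 is Nov.
Long rows with city=PG2, month=Nov: max(26, 50.4) = 50.4.

50.4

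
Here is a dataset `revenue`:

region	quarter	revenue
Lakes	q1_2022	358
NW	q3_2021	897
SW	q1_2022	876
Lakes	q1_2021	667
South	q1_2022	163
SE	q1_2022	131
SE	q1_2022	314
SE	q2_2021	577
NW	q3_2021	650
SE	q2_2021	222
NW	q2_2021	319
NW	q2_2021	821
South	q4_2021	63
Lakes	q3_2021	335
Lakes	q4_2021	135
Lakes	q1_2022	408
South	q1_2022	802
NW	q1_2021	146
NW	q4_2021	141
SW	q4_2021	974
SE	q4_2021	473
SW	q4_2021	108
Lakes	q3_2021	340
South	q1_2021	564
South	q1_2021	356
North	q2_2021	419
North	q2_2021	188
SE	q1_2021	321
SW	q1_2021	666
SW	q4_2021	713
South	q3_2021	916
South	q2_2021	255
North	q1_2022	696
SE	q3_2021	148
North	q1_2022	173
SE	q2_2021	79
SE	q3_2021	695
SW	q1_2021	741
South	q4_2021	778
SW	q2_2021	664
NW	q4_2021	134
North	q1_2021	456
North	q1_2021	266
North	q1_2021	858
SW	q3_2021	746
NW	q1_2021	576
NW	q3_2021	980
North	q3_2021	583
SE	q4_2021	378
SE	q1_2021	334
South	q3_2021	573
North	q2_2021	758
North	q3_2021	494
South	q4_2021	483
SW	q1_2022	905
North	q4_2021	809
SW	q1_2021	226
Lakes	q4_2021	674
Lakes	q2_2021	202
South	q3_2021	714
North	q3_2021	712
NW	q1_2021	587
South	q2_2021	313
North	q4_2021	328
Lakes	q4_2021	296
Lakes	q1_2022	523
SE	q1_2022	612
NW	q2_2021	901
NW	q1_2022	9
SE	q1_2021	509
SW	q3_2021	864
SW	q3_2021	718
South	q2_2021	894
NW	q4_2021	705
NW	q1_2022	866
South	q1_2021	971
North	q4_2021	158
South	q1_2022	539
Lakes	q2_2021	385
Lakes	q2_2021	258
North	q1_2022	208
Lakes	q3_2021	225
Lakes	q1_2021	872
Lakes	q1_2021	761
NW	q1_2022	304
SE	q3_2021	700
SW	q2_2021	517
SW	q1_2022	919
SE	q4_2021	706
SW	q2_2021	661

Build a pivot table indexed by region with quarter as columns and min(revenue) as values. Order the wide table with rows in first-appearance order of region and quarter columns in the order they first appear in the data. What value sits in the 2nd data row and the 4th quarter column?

319

With rows in first-appearance order of region, row 2 is region=NW. quarter columns in first-appearance order: q1_2022, q3_2021, q1_2021, q2_2021, q4_2021; column 4 is q2_2021.
Long rows with region=NW, quarter=q2_2021: min(319, 821, 901) = 319.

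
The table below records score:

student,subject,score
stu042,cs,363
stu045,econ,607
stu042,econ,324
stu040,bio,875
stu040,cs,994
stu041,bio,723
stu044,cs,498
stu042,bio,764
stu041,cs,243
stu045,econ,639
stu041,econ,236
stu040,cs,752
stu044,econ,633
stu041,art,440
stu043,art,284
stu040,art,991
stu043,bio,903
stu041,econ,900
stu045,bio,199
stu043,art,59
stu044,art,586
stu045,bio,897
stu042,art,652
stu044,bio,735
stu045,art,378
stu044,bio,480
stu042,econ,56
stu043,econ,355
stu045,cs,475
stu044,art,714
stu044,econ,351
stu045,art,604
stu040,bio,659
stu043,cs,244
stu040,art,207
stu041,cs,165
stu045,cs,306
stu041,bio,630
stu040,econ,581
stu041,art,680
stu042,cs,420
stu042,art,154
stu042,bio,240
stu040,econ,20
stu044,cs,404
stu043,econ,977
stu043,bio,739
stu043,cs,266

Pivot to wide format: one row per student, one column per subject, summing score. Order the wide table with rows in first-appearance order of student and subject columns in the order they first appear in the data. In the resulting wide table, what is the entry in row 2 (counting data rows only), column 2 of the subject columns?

1246

With rows in first-appearance order of student, row 2 is student=stu045. subject columns in first-appearance order: cs, econ, bio, art; column 2 is econ.
Long rows with student=stu045, subject=econ: 607 + 639 = 1246.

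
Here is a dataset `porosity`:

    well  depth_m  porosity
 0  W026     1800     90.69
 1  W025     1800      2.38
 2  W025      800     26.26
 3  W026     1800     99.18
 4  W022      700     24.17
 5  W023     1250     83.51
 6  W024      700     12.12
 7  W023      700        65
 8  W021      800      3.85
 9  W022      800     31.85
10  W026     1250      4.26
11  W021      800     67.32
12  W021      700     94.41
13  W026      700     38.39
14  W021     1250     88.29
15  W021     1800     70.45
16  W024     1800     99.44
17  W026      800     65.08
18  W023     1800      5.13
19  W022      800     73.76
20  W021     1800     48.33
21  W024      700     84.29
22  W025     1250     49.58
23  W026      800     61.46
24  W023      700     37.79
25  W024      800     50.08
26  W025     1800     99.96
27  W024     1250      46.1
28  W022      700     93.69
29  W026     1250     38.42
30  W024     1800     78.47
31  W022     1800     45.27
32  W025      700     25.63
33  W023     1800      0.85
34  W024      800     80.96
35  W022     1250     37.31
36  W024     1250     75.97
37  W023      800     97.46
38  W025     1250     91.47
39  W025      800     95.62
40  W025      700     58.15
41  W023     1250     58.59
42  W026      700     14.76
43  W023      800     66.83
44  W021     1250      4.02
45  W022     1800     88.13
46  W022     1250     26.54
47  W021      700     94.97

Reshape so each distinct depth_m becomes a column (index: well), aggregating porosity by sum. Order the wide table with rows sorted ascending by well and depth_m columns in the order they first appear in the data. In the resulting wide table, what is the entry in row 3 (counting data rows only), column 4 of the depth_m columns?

With rows sorted ascending by well, row 3 is well=W023. depth_m columns in first-appearance order: 1800, 800, 700, 1250; column 4 is 1250.
Long rows with well=W023, depth_m=1250: 83.51 + 58.59 = 142.10.

142.10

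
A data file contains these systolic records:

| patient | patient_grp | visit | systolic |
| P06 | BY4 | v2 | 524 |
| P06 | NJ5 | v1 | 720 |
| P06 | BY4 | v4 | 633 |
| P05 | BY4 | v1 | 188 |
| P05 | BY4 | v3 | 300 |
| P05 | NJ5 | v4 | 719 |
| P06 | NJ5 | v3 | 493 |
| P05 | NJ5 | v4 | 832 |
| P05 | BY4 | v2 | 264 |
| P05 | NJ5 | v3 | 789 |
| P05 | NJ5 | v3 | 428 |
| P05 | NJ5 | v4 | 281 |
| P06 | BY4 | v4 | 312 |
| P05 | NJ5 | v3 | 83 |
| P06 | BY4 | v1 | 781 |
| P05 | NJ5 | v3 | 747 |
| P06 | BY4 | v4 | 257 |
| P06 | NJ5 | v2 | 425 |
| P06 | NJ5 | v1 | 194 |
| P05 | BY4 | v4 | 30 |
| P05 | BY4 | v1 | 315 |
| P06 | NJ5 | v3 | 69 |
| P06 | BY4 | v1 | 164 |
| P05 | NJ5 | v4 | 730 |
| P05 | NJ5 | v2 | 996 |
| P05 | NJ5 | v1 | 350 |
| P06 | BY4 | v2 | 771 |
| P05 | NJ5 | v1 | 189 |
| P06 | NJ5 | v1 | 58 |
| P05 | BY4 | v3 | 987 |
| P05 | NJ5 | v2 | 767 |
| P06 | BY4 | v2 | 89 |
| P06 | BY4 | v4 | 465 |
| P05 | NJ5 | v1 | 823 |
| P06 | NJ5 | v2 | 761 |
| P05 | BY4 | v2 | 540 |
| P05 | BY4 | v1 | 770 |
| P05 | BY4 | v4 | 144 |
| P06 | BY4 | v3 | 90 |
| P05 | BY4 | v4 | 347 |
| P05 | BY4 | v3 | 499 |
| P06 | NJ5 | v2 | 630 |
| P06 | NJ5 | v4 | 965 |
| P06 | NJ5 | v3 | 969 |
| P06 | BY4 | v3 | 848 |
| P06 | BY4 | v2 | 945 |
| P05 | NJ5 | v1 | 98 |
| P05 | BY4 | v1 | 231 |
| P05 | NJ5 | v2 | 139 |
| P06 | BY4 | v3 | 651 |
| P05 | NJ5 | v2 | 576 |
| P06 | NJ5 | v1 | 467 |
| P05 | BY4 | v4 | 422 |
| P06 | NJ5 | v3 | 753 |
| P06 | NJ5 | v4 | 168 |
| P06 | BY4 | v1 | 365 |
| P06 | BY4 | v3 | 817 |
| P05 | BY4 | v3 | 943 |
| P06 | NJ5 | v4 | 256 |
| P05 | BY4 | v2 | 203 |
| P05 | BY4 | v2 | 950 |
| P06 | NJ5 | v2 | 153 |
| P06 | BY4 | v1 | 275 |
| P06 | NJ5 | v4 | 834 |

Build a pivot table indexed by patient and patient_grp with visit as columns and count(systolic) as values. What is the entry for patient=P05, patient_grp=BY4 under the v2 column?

4

Rows with patient=P05, patient_grp=BY4 and visit=v2: systolic values are 264, 540, 203, 950.
4 rows match — count = 4.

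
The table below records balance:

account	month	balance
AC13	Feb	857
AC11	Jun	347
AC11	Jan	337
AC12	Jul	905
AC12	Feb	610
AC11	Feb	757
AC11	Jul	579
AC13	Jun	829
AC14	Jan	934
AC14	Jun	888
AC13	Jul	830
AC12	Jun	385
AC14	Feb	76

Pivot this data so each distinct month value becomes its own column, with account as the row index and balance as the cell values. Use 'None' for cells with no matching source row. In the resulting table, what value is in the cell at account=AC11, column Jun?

347

The long row with account=AC11, month=Jun has balance=347.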